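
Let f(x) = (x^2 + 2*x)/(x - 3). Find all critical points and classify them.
f'(x) = (x^2 - 6*x - 6)/(x^2 - 6*x + 9)

Solve f'(x) = 0:
  f'(x) = (x^2 - 6*x - 6)/(x - 3)^2; the denominator is positive wherever f is defined, so f'(x) = 0 ⇔ x^2 - 6*x - 6 = 0.
  x^2 - 6*x - 6 = 0 has no rational roots; quadratic formula: x = (6 ± √60)/2.
  ⇒ x = 3 - sqrt(15) ≈ -0.8730, 3 + sqrt(15) ≈ 6.8730

f''(x) = 30/(x^3 - 9*x^2 + 27*x - 27)
Second-derivative test at each critical point:
  f''(-0.8730) = -0.5164 < 0 → local maximum
  f''(6.8730) = 0.5164 > 0 → local minimum

Critical points: x = 3 - sqrt(15) ≈ -0.8730 (local maximum); x = 3 + sqrt(15) ≈ 6.8730 (local minimum)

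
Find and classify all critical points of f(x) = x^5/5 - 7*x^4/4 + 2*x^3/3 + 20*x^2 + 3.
f'(x) = x*(x^3 - 7*x^2 + 2*x + 40)

Solve f'(x) = 0:
  Factor: x^4 - 7*x^3 + 2*x^2 + 40*x = x*(x - 5)*(x - 4)*(x + 2) = 0.
  ⇒ x = -2, 0, 4, 5

f''(x) = 4*x^3 - 21*x^2 + 4*x + 40
Second-derivative test at each critical point:
  f''(-2) = -84 < 0 → local maximum
  f''(0) = 40 > 0 → local minimum
  f''(4) = -24 < 0 → local maximum
  f''(5) = 35 > 0 → local minimum

Critical points: x = -2 (local maximum); x = 0 (local minimum); x = 4 (local maximum); x = 5 (local minimum)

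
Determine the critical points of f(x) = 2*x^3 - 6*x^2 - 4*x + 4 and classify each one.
f'(x) = 6*x^2 - 12*x - 4

Solve f'(x) = 0:
  Factor: 6*x^2 - 12*x - 4 = 2*(3*x^2 - 6*x - 2); 3*x^2 - 6*x - 2 = 0 has no rational roots; quadratic formula: x = (6 ± √60)/6.
  ⇒ x = 1 - sqrt(15)/3 ≈ -0.2910, 1 + sqrt(15)/3 ≈ 2.2910

f''(x) = 12*x - 12
Second-derivative test at each critical point:
  f''(-0.2910) = -15.4919 < 0 → local maximum
  f''(2.2910) = 15.4919 > 0 → local minimum

Critical points: x = 1 - sqrt(15)/3 ≈ -0.2910 (local maximum); x = 1 + sqrt(15)/3 ≈ 2.2910 (local minimum)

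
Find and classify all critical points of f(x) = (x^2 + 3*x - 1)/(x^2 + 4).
f'(x) = (-3*x^2 + 10*x + 12)/(x^4 + 8*x^2 + 16)

Solve f'(x) = 0:
  f'(x) = -(3*x^2 - 10*x - 12)/(x^2 + 4)^2; the denominator is positive wherever f is defined, so f'(x) = 0 ⇔ -3*x^2 + 10*x + 12 = 0.
  3*x^2 - 10*x - 12 = 0 has no rational roots; quadratic formula: x = (10 ± √244)/6.
  ⇒ x = 5/3 - sqrt(61)/3 ≈ -0.9367, 5/3 + sqrt(61)/3 ≈ 4.2701

f''(x) = 2*(3*x^3 - 15*x^2 - 36*x + 20)/(x^6 + 12*x^4 + 48*x^2 + 64)
Second-derivative test at each critical point:
  f''(-0.9367) = 0.6566 > 0 → local minimum
  f''(4.2701) = -0.0316 < 0 → local maximum

Critical points: x = 5/3 - sqrt(61)/3 ≈ -0.9367 (local minimum); x = 5/3 + sqrt(61)/3 ≈ 4.2701 (local maximum)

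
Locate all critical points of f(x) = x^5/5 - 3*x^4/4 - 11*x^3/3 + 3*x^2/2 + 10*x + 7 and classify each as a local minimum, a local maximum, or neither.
f'(x) = x^4 - 3*x^3 - 11*x^2 + 3*x + 10

Solve f'(x) = 0:
  Factor: x^4 - 3*x^3 - 11*x^2 + 3*x + 10 = (x - 5)*(x - 1)*(x + 1)*(x + 2) = 0.
  ⇒ x = -2, -1, 1, 5

f''(x) = 4*x^3 - 9*x^2 - 22*x + 3
Second-derivative test at each critical point:
  f''(-2) = -21 < 0 → local maximum
  f''(-1) = 12 > 0 → local minimum
  f''(1) = -24 < 0 → local maximum
  f''(5) = 168 > 0 → local minimum

Critical points: x = -2 (local maximum); x = -1 (local minimum); x = 1 (local maximum); x = 5 (local minimum)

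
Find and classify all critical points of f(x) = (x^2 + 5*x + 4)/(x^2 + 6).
f'(x) = (-5*x^2 + 4*x + 30)/(x^4 + 12*x^2 + 36)

Solve f'(x) = 0:
  f'(x) = -(5*x^2 - 4*x - 30)/(x^2 + 6)^2; the denominator is positive wherever f is defined, so f'(x) = 0 ⇔ -5*x^2 + 4*x + 30 = 0.
  5*x^2 - 4*x - 30 = 0 has no rational roots; quadratic formula: x = (4 ± √616)/10.
  ⇒ x = 2/5 - sqrt(154)/5 ≈ -2.0819, 2/5 + sqrt(154)/5 ≈ 2.8819

f''(x) = 2*(5*x^3 - 6*x^2 - 90*x + 12)/(x^6 + 18*x^4 + 108*x^2 + 216)
Second-derivative test at each critical point:
  f''(-2.0819) = 0.2324 > 0 → local minimum
  f''(2.8819) = -0.1213 < 0 → local maximum

Critical points: x = 2/5 - sqrt(154)/5 ≈ -2.0819 (local minimum); x = 2/5 + sqrt(154)/5 ≈ 2.8819 (local maximum)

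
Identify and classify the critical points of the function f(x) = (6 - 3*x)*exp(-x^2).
f'(x) = 3*(2*x*(x - 2) - 1)*exp(-x^2)

Solve f'(x) = 0:
  f'(x) = (6*x^2 - 12*x - 3)·exp(-x^2) and exp(-x^2) > 0 for every x, so f'(x) = 0 ⇔ 6*x^2 - 12*x - 3 = 0.
  Factor: 6*x^2 - 12*x - 3 = 3*(2*x^2 - 4*x - 1); 2*x^2 - 4*x - 1 = 0 has no rational roots; quadratic formula: x = (4 ± √24)/4.
  ⇒ x = 1 - sqrt(6)/2 ≈ -0.2247, 1 + sqrt(6)/2 ≈ 2.2247

f''(x) = 6*(2*x^2*(2 - x) + 3*x - 2)*exp(-x^2)
Second-derivative test at each critical point:
  f''(-0.2247) = -13.9730 < 0 → local maximum
  f''(2.2247) = 0.1042 > 0 → local minimum

Critical points: x = 1 - sqrt(6)/2 ≈ -0.2247 (local maximum); x = 1 + sqrt(6)/2 ≈ 2.2247 (local minimum)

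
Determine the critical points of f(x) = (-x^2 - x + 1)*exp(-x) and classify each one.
f'(x) = (x^2 - x - 2)*exp(-x)

Solve f'(x) = 0:
  f'(x) = (x^2 - x - 2)·exp(-x) and exp(-x) > 0 for every x, so f'(x) = 0 ⇔ x^2 - x - 2 = 0.
  Factor: x^2 - x - 2 = (x - 2)*(x + 1) = 0.
  ⇒ x = -1, 2

f''(x) = (-x^2 + 3*x + 1)*exp(-x)
Second-derivative test at each critical point:
  f''(-1) = -8.1548 < 0 → local maximum
  f''(2) = 0.4060 > 0 → local minimum

Critical points: x = -1 (local maximum); x = 2 (local minimum)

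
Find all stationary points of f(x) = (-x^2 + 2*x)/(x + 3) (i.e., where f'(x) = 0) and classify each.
f'(x) = (-x^2 - 6*x + 6)/(x^2 + 6*x + 9)

Solve f'(x) = 0:
  f'(x) = -(x^2 + 6*x - 6)/(x + 3)^2; the denominator is positive wherever f is defined, so f'(x) = 0 ⇔ -x^2 - 6*x + 6 = 0.
  x^2 + 6*x - 6 = 0 has no rational roots; quadratic formula: x = (-6 ± √60)/2.
  ⇒ x = -sqrt(15) - 3 ≈ -6.8730, -3 + sqrt(15) ≈ 0.8730

f''(x) = -30/(x^3 + 9*x^2 + 27*x + 27)
Second-derivative test at each critical point:
  f''(-6.8730) = 0.5164 > 0 → local minimum
  f''(0.8730) = -0.5164 < 0 → local maximum

Critical points: x = -sqrt(15) - 3 ≈ -6.8730 (local minimum); x = -3 + sqrt(15) ≈ 0.8730 (local maximum)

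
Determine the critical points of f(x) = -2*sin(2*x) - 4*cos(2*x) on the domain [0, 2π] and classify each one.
f'(x) = 8*sin(2*x) - 4*cos(2*x)

Solve f'(x) = 0 on [0, 2π]:
  f'(x) = 0 ⇔ -2*cos(2*x) = -4*sin(2*x) ⇔ tan(2*x) = 1/2, i.e. 2*x = arctan(1/2) + nπ; keep the solutions lying in [0, 2π].
  ⇒ x = atan(1/2)/2 ≈ 0.2318, atan(1/2)/2 + pi/2 ≈ 1.8026, atan(1/2)/2 + pi ≈ 3.3734, atan(1/2)/2 + 3*pi/2 ≈ 4.9442

f''(x) = 8*sin(2*x) + 16*cos(2*x)
Second-derivative test at each critical point:
  f''(0.2318) = 17.8885 > 0 → local minimum
  f''(1.8026) = -17.8885 < 0 → local maximum
  f''(3.3734) = 17.8885 > 0 → local minimum
  f''(4.9442) = -17.8885 < 0 → local maximum

Critical points: x = atan(1/2)/2 ≈ 0.2318 (local minimum); x = atan(1/2)/2 + pi/2 ≈ 1.8026 (local maximum); x = atan(1/2)/2 + pi ≈ 3.3734 (local minimum); x = atan(1/2)/2 + 3*pi/2 ≈ 4.9442 (local maximum)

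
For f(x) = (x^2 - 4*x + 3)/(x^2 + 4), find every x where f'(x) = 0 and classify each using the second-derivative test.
f'(x) = 2*(2*x^2 + x - 8)/(x^4 + 8*x^2 + 16)

Solve f'(x) = 0:
  f'(x) = 2*(2*x^2 + x - 8)/(x^2 + 4)^2; the denominator is positive wherever f is defined, so f'(x) = 0 ⇔ 4*x^2 + 2*x - 16 = 0.
  Factor: 4*x^2 + 2*x - 16 = 2*(2*x^2 + x - 8); 2*x^2 + x - 8 = 0 has no rational roots; quadratic formula: x = (-1 ± √65)/4.
  ⇒ x = -sqrt(65)/4 - 1/4 ≈ -2.2656, -1/4 + sqrt(65)/4 ≈ 1.7656

f''(x) = 2*(-4*x^3 - 3*x^2 + 48*x + 4)/(x^6 + 12*x^4 + 48*x^2 + 64)
Second-derivative test at each critical point:
  f''(-2.2656) = -0.1933 < 0 → local maximum
  f''(1.7656) = 0.3183 > 0 → local minimum

Critical points: x = -sqrt(65)/4 - 1/4 ≈ -2.2656 (local maximum); x = -1/4 + sqrt(65)/4 ≈ 1.7656 (local minimum)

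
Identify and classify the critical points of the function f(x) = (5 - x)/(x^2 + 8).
f'(x) = (-x^2 + 2*x*(x - 5) - 8)/(x^2 + 8)^2

Solve f'(x) = 0:
  f'(x) = (x^2 - 10*x - 8)/(x^2 + 8)^2; the denominator is positive wherever f is defined, so f'(x) = 0 ⇔ x^2 - 10*x - 8 = 0.
  x^2 - 10*x - 8 = 0 has no rational roots; quadratic formula: x = (10 ± √132)/2.
  ⇒ x = 5 - sqrt(33) ≈ -0.7446, 5 + sqrt(33) ≈ 10.7446

f''(x) = 2*(4*x^2*(5 - x) + (3*x - 5)*(x^2 + 8))/(x^2 + 8)^3
Second-derivative test at each critical point:
  f''(-0.7446) = -0.1570 < 0 → local maximum
  f''(10.7446) = 0.0008 > 0 → local minimum

Critical points: x = 5 - sqrt(33) ≈ -0.7446 (local maximum); x = 5 + sqrt(33) ≈ 10.7446 (local minimum)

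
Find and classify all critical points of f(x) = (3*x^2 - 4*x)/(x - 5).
f'(x) = (3*x^2 - 30*x + 20)/(x^2 - 10*x + 25)

Solve f'(x) = 0:
  f'(x) = (3*x^2 - 30*x + 20)/(x - 5)^2; the denominator is positive wherever f is defined, so f'(x) = 0 ⇔ 3*x^2 - 30*x + 20 = 0.
  3*x^2 - 30*x + 20 = 0 has no rational roots; quadratic formula: x = (30 ± √660)/6.
  ⇒ x = 5 - sqrt(165)/3 ≈ 0.7183, sqrt(165)/3 + 5 ≈ 9.2817

f''(x) = 110/(x^3 - 15*x^2 + 75*x - 125)
Second-derivative test at each critical point:
  f''(0.7183) = -1.4013 < 0 → local maximum
  f''(9.2817) = 1.4013 > 0 → local minimum

Critical points: x = 5 - sqrt(165)/3 ≈ 0.7183 (local maximum); x = sqrt(165)/3 + 5 ≈ 9.2817 (local minimum)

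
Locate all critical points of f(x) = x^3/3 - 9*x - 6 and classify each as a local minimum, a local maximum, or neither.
f'(x) = x^2 - 9

Solve f'(x) = 0:
  Factor: x^2 - 9 = (x - 3)*(x + 3) = 0.
  ⇒ x = -3, 3

f''(x) = 2*x
Second-derivative test at each critical point:
  f''(-3) = -6 < 0 → local maximum
  f''(3) = 6 > 0 → local minimum

Critical points: x = -3 (local maximum); x = 3 (local minimum)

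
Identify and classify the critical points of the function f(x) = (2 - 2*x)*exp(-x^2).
f'(x) = 2*(2*x*(x - 1) - 1)*exp(-x^2)

Solve f'(x) = 0:
  f'(x) = (4*x^2 - 4*x - 2)·exp(-x^2) and exp(-x^2) > 0 for every x, so f'(x) = 0 ⇔ 4*x^2 - 4*x - 2 = 0.
  Factor: 4*x^2 - 4*x - 2 = 2*(2*x^2 - 2*x - 1); 2*x^2 - 2*x - 1 = 0 has no rational roots; quadratic formula: x = (2 ± √12)/4.
  ⇒ x = 1/2 - sqrt(3)/2 ≈ -0.3660, 1/2 + sqrt(3)/2 ≈ 1.3660

f''(x) = 4*(2*x^2*(1 - x) + 3*x - 1)*exp(-x^2)
Second-derivative test at each critical point:
  f''(-0.3660) = -6.0595 < 0 → local maximum
  f''(1.3660) = 1.0721 > 0 → local minimum

Critical points: x = 1/2 - sqrt(3)/2 ≈ -0.3660 (local maximum); x = 1/2 + sqrt(3)/2 ≈ 1.3660 (local minimum)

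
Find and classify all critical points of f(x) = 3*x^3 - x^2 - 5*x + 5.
f'(x) = 9*x^2 - 2*x - 5

Solve f'(x) = 0:
  9*x^2 - 2*x - 5 = 0 has no rational roots; quadratic formula: x = (2 ± √184)/18.
  ⇒ x = 1/9 - sqrt(46)/9 ≈ -0.6425, 1/9 + sqrt(46)/9 ≈ 0.8647

f''(x) = 18*x - 2
Second-derivative test at each critical point:
  f''(-0.6425) = -13.5647 < 0 → local maximum
  f''(0.8647) = 13.5647 > 0 → local minimum

Critical points: x = 1/9 - sqrt(46)/9 ≈ -0.6425 (local maximum); x = 1/9 + sqrt(46)/9 ≈ 0.8647 (local minimum)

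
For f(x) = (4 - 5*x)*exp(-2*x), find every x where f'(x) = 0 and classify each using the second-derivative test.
f'(x) = (10*x - 13)*exp(-2*x)

Solve f'(x) = 0:
  f'(x) = (10*x - 13)·exp(-2*x) and exp(-2*x) > 0 for every x, so f'(x) = 0 ⇔ 10*x - 13 = 0.
  10*x - 13 = 0.
  ⇒ x = 13/10

f''(x) = 4*(9 - 5*x)*exp(-2*x)
Second-derivative test at each critical point:
  f''(13/10) = 0.7427 > 0 → local minimum

Critical points: x = 13/10 (local minimum)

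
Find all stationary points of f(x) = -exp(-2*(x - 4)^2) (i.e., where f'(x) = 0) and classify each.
f'(x) = 4*(x - 4)*exp(-2*(x - 4)^2)

Solve f'(x) = 0:
  f'(x) = (4*x - 16)·exp(-2*(x - 4)^2) and exp(-2*(x - 4)^2) > 0 for every x, so f'(x) = 0 ⇔ 4*x - 16 = 0.
  Factor: 4*x - 16 = 4*(x - 4) = 0.
  ⇒ x = 4

f''(x) = 4*(1 - 4*(x - 4)^2)*exp(-2*(x - 4)^2)
Second-derivative test at each critical point:
  f''(4) = 4 > 0 → local minimum

Critical points: x = 4 (local minimum)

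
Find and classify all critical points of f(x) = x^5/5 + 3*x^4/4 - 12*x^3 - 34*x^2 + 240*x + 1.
f'(x) = x^4 + 3*x^3 - 36*x^2 - 68*x + 240

Solve f'(x) = 0:
  Factor: x^4 + 3*x^3 - 36*x^2 - 68*x + 240 = (x - 5)*(x - 2)*(x + 4)*(x + 6) = 0.
  ⇒ x = -6, -4, 2, 5

f''(x) = 4*x^3 + 9*x^2 - 72*x - 68
Second-derivative test at each critical point:
  f''(-6) = -176 < 0 → local maximum
  f''(-4) = 108 > 0 → local minimum
  f''(2) = -144 < 0 → local maximum
  f''(5) = 297 > 0 → local minimum

Critical points: x = -6 (local maximum); x = -4 (local minimum); x = 2 (local maximum); x = 5 (local minimum)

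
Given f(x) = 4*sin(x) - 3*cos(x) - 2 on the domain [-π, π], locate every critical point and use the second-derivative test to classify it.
f'(x) = 3*sin(x) + 4*cos(x)

Solve f'(x) = 0 on [-π, π]:
  f'(x) = 0 ⇔ 4*cos(x) = -3*sin(x) ⇔ tan(x) = -4/3, i.e. x = arctan(-4/3) + nπ; keep the solutions lying in [-π, π].
  ⇒ x = -atan(4/3) ≈ -0.9273, pi - atan(4/3) ≈ 2.2143

f''(x) = -4*sin(x) + 3*cos(x)
Second-derivative test at each critical point:
  f''(-0.9273) = 5 > 0 → local minimum
  f''(2.2143) = -5 < 0 → local maximum

Critical points: x = -atan(4/3) ≈ -0.9273 (local minimum); x = pi - atan(4/3) ≈ 2.2143 (local maximum)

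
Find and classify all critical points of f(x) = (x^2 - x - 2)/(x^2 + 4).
f'(x) = (x^2 + 12*x - 4)/(x^4 + 8*x^2 + 16)

Solve f'(x) = 0:
  f'(x) = (x^2 + 12*x - 4)/(x^2 + 4)^2; the denominator is positive wherever f is defined, so f'(x) = 0 ⇔ x^2 + 12*x - 4 = 0.
  x^2 + 12*x - 4 = 0 has no rational roots; quadratic formula: x = (-12 ± √160)/2.
  ⇒ x = -2*sqrt(10) - 6 ≈ -12.3246, -6 + 2*sqrt(10) ≈ 0.3246

f''(x) = 2*(-x^3 - 18*x^2 + 12*x + 24)/(x^6 + 12*x^4 + 48*x^2 + 64)
Second-derivative test at each critical point:
  f''(-12.3246) = -0.0005 < 0 → local maximum
  f''(0.3246) = 0.7505 > 0 → local minimum

Critical points: x = -2*sqrt(10) - 6 ≈ -12.3246 (local maximum); x = -6 + 2*sqrt(10) ≈ 0.3246 (local minimum)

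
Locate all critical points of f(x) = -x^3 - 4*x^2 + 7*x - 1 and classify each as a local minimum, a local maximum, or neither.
f'(x) = -3*x^2 - 8*x + 7

Solve f'(x) = 0:
  3*x^2 + 8*x - 7 = 0 has no rational roots; quadratic formula: x = (-8 ± √148)/6.
  ⇒ x = -sqrt(37)/3 - 4/3 ≈ -3.3609, -4/3 + sqrt(37)/3 ≈ 0.6943

f''(x) = -6*x - 8
Second-derivative test at each critical point:
  f''(-3.3609) = 12.1655 > 0 → local minimum
  f''(0.6943) = -12.1655 < 0 → local maximum

Critical points: x = -sqrt(37)/3 - 4/3 ≈ -3.3609 (local minimum); x = -4/3 + sqrt(37)/3 ≈ 0.6943 (local maximum)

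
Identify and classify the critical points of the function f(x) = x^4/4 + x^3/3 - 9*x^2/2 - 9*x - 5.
f'(x) = x^3 + x^2 - 9*x - 9

Solve f'(x) = 0:
  Factor: x^3 + x^2 - 9*x - 9 = (x - 3)*(x + 1)*(x + 3) = 0.
  ⇒ x = -3, -1, 3

f''(x) = 3*x^2 + 2*x - 9
Second-derivative test at each critical point:
  f''(-3) = 12 > 0 → local minimum
  f''(-1) = -8 < 0 → local maximum
  f''(3) = 24 > 0 → local minimum

Critical points: x = -3 (local minimum); x = -1 (local maximum); x = 3 (local minimum)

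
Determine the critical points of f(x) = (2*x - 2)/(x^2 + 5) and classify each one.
f'(x) = 2*(x^2 - 2*x*(x - 1) + 5)/(x^2 + 5)^2

Solve f'(x) = 0:
  f'(x) = -2*(x^2 - 2*x - 5)/(x^2 + 5)^2; the denominator is positive wherever f is defined, so f'(x) = 0 ⇔ -2*x^2 + 4*x + 10 = 0.
  Factor: -2*x^2 + 4*x + 10 = -2*(x^2 - 2*x - 5); x^2 - 2*x - 5 = 0 has no rational roots; quadratic formula: x = (2 ± √24)/2.
  ⇒ x = 1 - sqrt(6) ≈ -1.4495, 1 + sqrt(6) ≈ 3.4495

f''(x) = 4*(4*x^2*(x - 1) + (1 - 3*x)*(x^2 + 5))/(x^2 + 5)^3
Second-derivative test at each critical point:
  f''(-1.4495) = 0.1943 > 0 → local minimum
  f''(3.4495) = -0.0343 < 0 → local maximum

Critical points: x = 1 - sqrt(6) ≈ -1.4495 (local minimum); x = 1 + sqrt(6) ≈ 3.4495 (local maximum)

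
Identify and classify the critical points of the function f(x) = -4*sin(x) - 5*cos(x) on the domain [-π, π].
f'(x) = 5*sin(x) - 4*cos(x)

Solve f'(x) = 0 on [-π, π]:
  f'(x) = 0 ⇔ -4*cos(x) = -5*sin(x) ⇔ tan(x) = 4/5, i.e. x = arctan(4/5) + nπ; keep the solutions lying in [-π, π].
  ⇒ x = -pi + atan(4/5) ≈ -2.4669, atan(4/5) ≈ 0.6747

f''(x) = 4*sin(x) + 5*cos(x)
Second-derivative test at each critical point:
  f''(-2.4669) = -6.4031 < 0 → local maximum
  f''(0.6747) = 6.4031 > 0 → local minimum

Critical points: x = -pi + atan(4/5) ≈ -2.4669 (local maximum); x = atan(4/5) ≈ 0.6747 (local minimum)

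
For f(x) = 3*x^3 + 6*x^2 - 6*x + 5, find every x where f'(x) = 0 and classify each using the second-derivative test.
f'(x) = 9*x^2 + 12*x - 6

Solve f'(x) = 0:
  Factor: 9*x^2 + 12*x - 6 = 3*(3*x^2 + 4*x - 2); 3*x^2 + 4*x - 2 = 0 has no rational roots; quadratic formula: x = (-4 ± √40)/6.
  ⇒ x = -sqrt(10)/3 - 2/3 ≈ -1.7208, -2/3 + sqrt(10)/3 ≈ 0.3874

f''(x) = 18*x + 12
Second-derivative test at each critical point:
  f''(-1.7208) = -18.9737 < 0 → local maximum
  f''(0.3874) = 18.9737 > 0 → local minimum

Critical points: x = -sqrt(10)/3 - 2/3 ≈ -1.7208 (local maximum); x = -2/3 + sqrt(10)/3 ≈ 0.3874 (local minimum)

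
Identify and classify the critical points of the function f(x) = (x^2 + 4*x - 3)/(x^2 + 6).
f'(x) = 2*(-2*x^2 + 9*x + 12)/(x^4 + 12*x^2 + 36)

Solve f'(x) = 0:
  f'(x) = -2*(2*x^2 - 9*x - 12)/(x^2 + 6)^2; the denominator is positive wherever f is defined, so f'(x) = 0 ⇔ -4*x^2 + 18*x + 24 = 0.
  Factor: -4*x^2 + 18*x + 24 = -2*(2*x^2 - 9*x - 12); 2*x^2 - 9*x - 12 = 0 has no rational roots; quadratic formula: x = (9 ± √177)/4.
  ⇒ x = 9/4 - sqrt(177)/4 ≈ -1.0760, 9/4 + sqrt(177)/4 ≈ 5.5760

f''(x) = 2*(4*x^3 - 27*x^2 - 72*x + 54)/(x^6 + 18*x^4 + 108*x^2 + 216)
Second-derivative test at each critical point:
  f''(-1.0760) = 0.5193 > 0 → local minimum
  f''(5.5760) = -0.0193 < 0 → local maximum

Critical points: x = 9/4 - sqrt(177)/4 ≈ -1.0760 (local minimum); x = 9/4 + sqrt(177)/4 ≈ 5.5760 (local maximum)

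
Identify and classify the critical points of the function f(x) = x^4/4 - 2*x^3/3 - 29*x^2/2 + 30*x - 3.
f'(x) = x^3 - 2*x^2 - 29*x + 30

Solve f'(x) = 0:
  Factor: x^3 - 2*x^2 - 29*x + 30 = (x - 6)*(x - 1)*(x + 5) = 0.
  ⇒ x = -5, 1, 6

f''(x) = 3*x^2 - 4*x - 29
Second-derivative test at each critical point:
  f''(-5) = 66 > 0 → local minimum
  f''(1) = -30 < 0 → local maximum
  f''(6) = 55 > 0 → local minimum

Critical points: x = -5 (local minimum); x = 1 (local maximum); x = 6 (local minimum)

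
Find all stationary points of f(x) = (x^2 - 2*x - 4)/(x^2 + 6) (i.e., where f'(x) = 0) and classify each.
f'(x) = 2*(x^2 + 10*x - 6)/(x^4 + 12*x^2 + 36)

Solve f'(x) = 0:
  f'(x) = 2*(x^2 + 10*x - 6)/(x^2 + 6)^2; the denominator is positive wherever f is defined, so f'(x) = 0 ⇔ 2*x^2 + 20*x - 12 = 0.
  Factor: 2*x^2 + 20*x - 12 = 2*(x^2 + 10*x - 6); x^2 + 10*x - 6 = 0 has no rational roots; quadratic formula: x = (-10 ± √124)/2.
  ⇒ x = -sqrt(31) - 5 ≈ -10.5678, -5 + sqrt(31) ≈ 0.5678

f''(x) = 4*(-x^3 - 15*x^2 + 18*x + 30)/(x^6 + 18*x^4 + 108*x^2 + 216)
Second-derivative test at each critical point:
  f''(-10.5678) = -0.0016 < 0 → local maximum
  f''(0.5678) = 0.5572 > 0 → local minimum

Critical points: x = -sqrt(31) - 5 ≈ -10.5678 (local maximum); x = -5 + sqrt(31) ≈ 0.5678 (local minimum)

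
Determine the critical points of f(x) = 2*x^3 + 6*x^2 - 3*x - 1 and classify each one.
f'(x) = 6*x^2 + 12*x - 3

Solve f'(x) = 0:
  Factor: 6*x^2 + 12*x - 3 = 3*(2*x^2 + 4*x - 1); 2*x^2 + 4*x - 1 = 0 has no rational roots; quadratic formula: x = (-4 ± √24)/4.
  ⇒ x = -sqrt(6)/2 - 1 ≈ -2.2247, -1 + sqrt(6)/2 ≈ 0.2247

f''(x) = 12*x + 12
Second-derivative test at each critical point:
  f''(-2.2247) = -14.6969 < 0 → local maximum
  f''(0.2247) = 14.6969 > 0 → local minimum

Critical points: x = -sqrt(6)/2 - 1 ≈ -2.2247 (local maximum); x = -1 + sqrt(6)/2 ≈ 0.2247 (local minimum)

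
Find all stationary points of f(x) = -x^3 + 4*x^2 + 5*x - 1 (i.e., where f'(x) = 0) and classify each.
f'(x) = -3*x^2 + 8*x + 5

Solve f'(x) = 0:
  3*x^2 - 8*x - 5 = 0 has no rational roots; quadratic formula: x = (8 ± √124)/6.
  ⇒ x = 4/3 - sqrt(31)/3 ≈ -0.5226, 4/3 + sqrt(31)/3 ≈ 3.1893

f''(x) = 8 - 6*x
Second-derivative test at each critical point:
  f''(-0.5226) = 11.1355 > 0 → local minimum
  f''(3.1893) = -11.1355 < 0 → local maximum

Critical points: x = 4/3 - sqrt(31)/3 ≈ -0.5226 (local minimum); x = 4/3 + sqrt(31)/3 ≈ 3.1893 (local maximum)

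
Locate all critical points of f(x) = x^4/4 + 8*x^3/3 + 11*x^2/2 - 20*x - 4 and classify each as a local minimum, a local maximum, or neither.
f'(x) = x^3 + 8*x^2 + 11*x - 20

Solve f'(x) = 0:
  Factor: x^3 + 8*x^2 + 11*x - 20 = (x - 1)*(x + 4)*(x + 5) = 0.
  ⇒ x = -5, -4, 1

f''(x) = 3*x^2 + 16*x + 11
Second-derivative test at each critical point:
  f''(-5) = 6 > 0 → local minimum
  f''(-4) = -5 < 0 → local maximum
  f''(1) = 30 > 0 → local minimum

Critical points: x = -5 (local minimum); x = -4 (local maximum); x = 1 (local minimum)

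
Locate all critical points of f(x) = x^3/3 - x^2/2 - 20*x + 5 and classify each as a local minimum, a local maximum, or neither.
f'(x) = x^2 - x - 20

Solve f'(x) = 0:
  Factor: x^2 - x - 20 = (x - 5)*(x + 4) = 0.
  ⇒ x = -4, 5

f''(x) = 2*x - 1
Second-derivative test at each critical point:
  f''(-4) = -9 < 0 → local maximum
  f''(5) = 9 > 0 → local minimum

Critical points: x = -4 (local maximum); x = 5 (local minimum)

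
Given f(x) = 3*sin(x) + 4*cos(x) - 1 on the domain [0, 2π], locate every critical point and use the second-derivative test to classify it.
f'(x) = -4*sin(x) + 3*cos(x)

Solve f'(x) = 0 on [0, 2π]:
  f'(x) = 0 ⇔ 3*cos(x) = 4*sin(x) ⇔ tan(x) = 3/4, i.e. x = arctan(3/4) + nπ; keep the solutions lying in [0, 2π].
  ⇒ x = atan(3/4) ≈ 0.6435, atan(3/4) + pi ≈ 3.7851

f''(x) = -3*sin(x) - 4*cos(x)
Second-derivative test at each critical point:
  f''(0.6435) = -5 < 0 → local maximum
  f''(3.7851) = 5 > 0 → local minimum

Critical points: x = atan(3/4) ≈ 0.6435 (local maximum); x = atan(3/4) + pi ≈ 3.7851 (local minimum)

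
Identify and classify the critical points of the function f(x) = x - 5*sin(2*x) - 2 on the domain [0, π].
f'(x) = 1 - 10*cos(2*x)

Solve f'(x) = 0 on [0, π]:
  f'(x) = 0 ⇔ cos(2*x) = 1/10, i.e. 2*x = ±arccos(1/10) + 2nπ; keep the solutions lying in [0, π].
  ⇒ x = acos(1/10)/2 ≈ 0.7353, pi - acos(1/10)/2 ≈ 2.4063

f''(x) = 20*sin(2*x)
Second-derivative test at each critical point:
  f''(0.7353) = 19.8997 > 0 → local minimum
  f''(2.4063) = -19.8997 < 0 → local maximum

Critical points: x = acos(1/10)/2 ≈ 0.7353 (local minimum); x = pi - acos(1/10)/2 ≈ 2.4063 (local maximum)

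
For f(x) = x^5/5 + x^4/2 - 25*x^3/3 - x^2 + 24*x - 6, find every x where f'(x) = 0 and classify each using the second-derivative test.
f'(x) = x^4 + 2*x^3 - 25*x^2 - 2*x + 24

Solve f'(x) = 0:
  Factor: x^4 + 2*x^3 - 25*x^2 - 2*x + 24 = (x - 4)*(x - 1)*(x + 1)*(x + 6) = 0.
  ⇒ x = -6, -1, 1, 4

f''(x) = 4*x^3 + 6*x^2 - 50*x - 2
Second-derivative test at each critical point:
  f''(-6) = -350 < 0 → local maximum
  f''(-1) = 50 > 0 → local minimum
  f''(1) = -42 < 0 → local maximum
  f''(4) = 150 > 0 → local minimum

Critical points: x = -6 (local maximum); x = -1 (local minimum); x = 1 (local maximum); x = 4 (local minimum)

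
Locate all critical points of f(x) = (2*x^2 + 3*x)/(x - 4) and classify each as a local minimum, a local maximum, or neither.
f'(x) = 2*(x^2 - 8*x - 6)/(x^2 - 8*x + 16)

Solve f'(x) = 0:
  f'(x) = 2*(x^2 - 8*x - 6)/(x - 4)^2; the denominator is positive wherever f is defined, so f'(x) = 0 ⇔ 2*x^2 - 16*x - 12 = 0.
  Factor: 2*x^2 - 16*x - 12 = 2*(x^2 - 8*x - 6); x^2 - 8*x - 6 = 0 has no rational roots; quadratic formula: x = (8 ± √88)/2.
  ⇒ x = 4 - sqrt(22) ≈ -0.6904, 4 + sqrt(22) ≈ 8.6904

f''(x) = 88/(x^3 - 12*x^2 + 48*x - 64)
Second-derivative test at each critical point:
  f''(-0.6904) = -0.8528 < 0 → local maximum
  f''(8.6904) = 0.8528 > 0 → local minimum

Critical points: x = 4 - sqrt(22) ≈ -0.6904 (local maximum); x = 4 + sqrt(22) ≈ 8.6904 (local minimum)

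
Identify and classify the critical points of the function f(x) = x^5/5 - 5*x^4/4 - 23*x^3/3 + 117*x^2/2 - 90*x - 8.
f'(x) = x^4 - 5*x^3 - 23*x^2 + 117*x - 90

Solve f'(x) = 0:
  Factor: x^4 - 5*x^3 - 23*x^2 + 117*x - 90 = (x - 6)*(x - 3)*(x - 1)*(x + 5) = 0.
  ⇒ x = -5, 1, 3, 6

f''(x) = 4*x^3 - 15*x^2 - 46*x + 117
Second-derivative test at each critical point:
  f''(-5) = -528 < 0 → local maximum
  f''(1) = 60 > 0 → local minimum
  f''(3) = -48 < 0 → local maximum
  f''(6) = 165 > 0 → local minimum

Critical points: x = -5 (local maximum); x = 1 (local minimum); x = 3 (local maximum); x = 6 (local minimum)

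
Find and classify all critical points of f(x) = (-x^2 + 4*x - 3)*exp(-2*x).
f'(x) = 2*(x^2 - 5*x + 5)*exp(-2*x)

Solve f'(x) = 0:
  f'(x) = (2*x^2 - 10*x + 10)·exp(-2*x) and exp(-2*x) > 0 for every x, so f'(x) = 0 ⇔ 2*x^2 - 10*x + 10 = 0.
  Factor: 2*x^2 - 10*x + 10 = 2*(x^2 - 5*x + 5); x^2 - 5*x + 5 = 0 has no rational roots; quadratic formula: x = (5 ± √5)/2.
  ⇒ x = 5/2 - sqrt(5)/2 ≈ 1.3820, sqrt(5)/2 + 5/2 ≈ 3.6180

f''(x) = 2*(-2*x^2 + 12*x - 15)*exp(-2*x)
Second-derivative test at each critical point:
  f''(1.3820) = -0.2819 < 0 → local maximum
  f''(3.6180) = 0.0032 > 0 → local minimum

Critical points: x = 5/2 - sqrt(5)/2 ≈ 1.3820 (local maximum); x = sqrt(5)/2 + 5/2 ≈ 3.6180 (local minimum)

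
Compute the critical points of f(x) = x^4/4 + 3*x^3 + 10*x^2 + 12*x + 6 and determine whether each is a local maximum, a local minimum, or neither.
f'(x) = x^3 + 9*x^2 + 20*x + 12

Solve f'(x) = 0:
  Factor: x^3 + 9*x^2 + 20*x + 12 = (x + 1)*(x + 2)*(x + 6) = 0.
  ⇒ x = -6, -2, -1

f''(x) = 3*x^2 + 18*x + 20
Second-derivative test at each critical point:
  f''(-6) = 20 > 0 → local minimum
  f''(-2) = -4 < 0 → local maximum
  f''(-1) = 5 > 0 → local minimum

Critical points: x = -6 (local minimum); x = -2 (local maximum); x = -1 (local minimum)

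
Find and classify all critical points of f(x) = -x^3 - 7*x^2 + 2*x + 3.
f'(x) = -3*x^2 - 14*x + 2

Solve f'(x) = 0:
  3*x^2 + 14*x - 2 = 0 has no rational roots; quadratic formula: x = (-14 ± √220)/6.
  ⇒ x = -sqrt(55)/3 - 7/3 ≈ -4.8054, -7/3 + sqrt(55)/3 ≈ 0.1387

f''(x) = -6*x - 14
Second-derivative test at each critical point:
  f''(-4.8054) = 14.8324 > 0 → local minimum
  f''(0.1387) = -14.8324 < 0 → local maximum

Critical points: x = -sqrt(55)/3 - 7/3 ≈ -4.8054 (local minimum); x = -7/3 + sqrt(55)/3 ≈ 0.1387 (local maximum)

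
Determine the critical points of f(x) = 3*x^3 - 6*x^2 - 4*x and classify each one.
f'(x) = 9*x^2 - 12*x - 4

Solve f'(x) = 0:
  9*x^2 - 12*x - 4 = 0 has no rational roots; quadratic formula: x = (12 ± √288)/18.
  ⇒ x = 2/3 - 2*sqrt(2)/3 ≈ -0.2761, 2/3 + 2*sqrt(2)/3 ≈ 1.6095

f''(x) = 18*x - 12
Second-derivative test at each critical point:
  f''(-0.2761) = -16.9706 < 0 → local maximum
  f''(1.6095) = 16.9706 > 0 → local minimum

Critical points: x = 2/3 - 2*sqrt(2)/3 ≈ -0.2761 (local maximum); x = 2/3 + 2*sqrt(2)/3 ≈ 1.6095 (local minimum)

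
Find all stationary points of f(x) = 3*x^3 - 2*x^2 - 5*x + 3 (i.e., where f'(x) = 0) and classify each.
f'(x) = 9*x^2 - 4*x - 5

Solve f'(x) = 0:
  Factor: 9*x^2 - 4*x - 5 = (x - 1)*(9*x + 5) = 0.
  ⇒ x = -5/9, 1

f''(x) = 18*x - 4
Second-derivative test at each critical point:
  f''(-5/9) = -14 < 0 → local maximum
  f''(1) = 14 > 0 → local minimum

Critical points: x = -5/9 (local maximum); x = 1 (local minimum)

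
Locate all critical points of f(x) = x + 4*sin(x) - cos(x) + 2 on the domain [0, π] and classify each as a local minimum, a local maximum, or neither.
f'(x) = sin(x) + 4*cos(x) + 1

Solve f'(x) = 0 on [0, π]:
  f'(x) = 0 ⇔ sin(x) + 4*cos(x) = -1. Write the left side as R·cos(x + φ) with R = √(4² + (-1)²) = sqrt(17), cos φ = 4*sqrt(17)/17, sin φ = -sqrt(17)/17; then cos(x + φ) = -sqrt(17)/17. Solve for x and keep the solutions lying in [0, π].
  ⇒ x = pi - atan(15/8) ≈ 2.0608

f''(x) = -4*sin(x) + cos(x)
Second-derivative test at each critical point:
  f''(2.0608) = -4 < 0 → local maximum

Critical points: x = pi - atan(15/8) ≈ 2.0608 (local maximum)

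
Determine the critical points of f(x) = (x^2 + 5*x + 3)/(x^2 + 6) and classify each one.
f'(x) = (-5*x^2 + 6*x + 30)/(x^4 + 12*x^2 + 36)

Solve f'(x) = 0:
  f'(x) = -(5*x^2 - 6*x - 30)/(x^2 + 6)^2; the denominator is positive wherever f is defined, so f'(x) = 0 ⇔ -5*x^2 + 6*x + 30 = 0.
  5*x^2 - 6*x - 30 = 0 has no rational roots; quadratic formula: x = (6 ± √636)/10.
  ⇒ x = 3/5 - sqrt(159)/5 ≈ -1.9219, 3/5 + sqrt(159)/5 ≈ 3.1219

f''(x) = 2*(5*x^3 - 9*x^2 - 90*x + 18)/(x^6 + 18*x^4 + 108*x^2 + 216)
Second-derivative test at each critical point:
  f''(-1.9219) = 0.2684 > 0 → local minimum
  f''(3.1219) = -0.1017 < 0 → local maximum

Critical points: x = 3/5 - sqrt(159)/5 ≈ -1.9219 (local minimum); x = 3/5 + sqrt(159)/5 ≈ 3.1219 (local maximum)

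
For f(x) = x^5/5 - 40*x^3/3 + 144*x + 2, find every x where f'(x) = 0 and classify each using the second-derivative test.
f'(x) = x^4 - 40*x^2 + 144

Solve f'(x) = 0:
  Factor: x^4 - 40*x^2 + 144 = (x - 6)*(x - 2)*(x + 2)*(x + 6) = 0.
  ⇒ x = -6, -2, 2, 6

f''(x) = 4*x*(x^2 - 20)
Second-derivative test at each critical point:
  f''(-6) = -384 < 0 → local maximum
  f''(-2) = 128 > 0 → local minimum
  f''(2) = -128 < 0 → local maximum
  f''(6) = 384 > 0 → local minimum

Critical points: x = -6 (local maximum); x = -2 (local minimum); x = 2 (local maximum); x = 6 (local minimum)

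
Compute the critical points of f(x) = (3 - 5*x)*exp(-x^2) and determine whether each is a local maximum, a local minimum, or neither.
f'(x) = (2*x*(5*x - 3) - 5)*exp(-x^2)

Solve f'(x) = 0:
  f'(x) = (10*x^2 - 6*x - 5)·exp(-x^2) and exp(-x^2) > 0 for every x, so f'(x) = 0 ⇔ 10*x^2 - 6*x - 5 = 0.
  10*x^2 - 6*x - 5 = 0 has no rational roots; quadratic formula: x = (6 ± √236)/20.
  ⇒ x = 3/10 - sqrt(59)/10 ≈ -0.4681, 3/10 + sqrt(59)/10 ≈ 1.0681

f''(x) = 2*(2*x^2*(3 - 5*x) + 15*x - 3)*exp(-x^2)
Second-derivative test at each critical point:
  f''(-0.4681) = -12.3392 < 0 → local maximum
  f''(1.0681) = 4.9089 > 0 → local minimum

Critical points: x = 3/10 - sqrt(59)/10 ≈ -0.4681 (local maximum); x = 3/10 + sqrt(59)/10 ≈ 1.0681 (local minimum)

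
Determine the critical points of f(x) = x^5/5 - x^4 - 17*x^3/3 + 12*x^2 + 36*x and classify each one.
f'(x) = x^4 - 4*x^3 - 17*x^2 + 24*x + 36

Solve f'(x) = 0:
  Factor: x^4 - 4*x^3 - 17*x^2 + 24*x + 36 = (x - 6)*(x - 2)*(x + 1)*(x + 3) = 0.
  ⇒ x = -3, -1, 2, 6

f''(x) = 4*x^3 - 12*x^2 - 34*x + 24
Second-derivative test at each critical point:
  f''(-3) = -90 < 0 → local maximum
  f''(-1) = 42 > 0 → local minimum
  f''(2) = -60 < 0 → local maximum
  f''(6) = 252 > 0 → local minimum

Critical points: x = -3 (local maximum); x = -1 (local minimum); x = 2 (local maximum); x = 6 (local minimum)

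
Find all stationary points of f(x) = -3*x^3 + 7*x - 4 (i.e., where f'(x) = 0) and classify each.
f'(x) = 7 - 9*x^2

Solve f'(x) = 0:
  9*x^2 - 7 = 0 has no rational roots; quadratic formula: x = (0 ± √252)/18.
  ⇒ x = -sqrt(7)/3 ≈ -0.8819, sqrt(7)/3 ≈ 0.8819

f''(x) = -18*x
Second-derivative test at each critical point:
  f''(-0.8819) = 15.8745 > 0 → local minimum
  f''(0.8819) = -15.8745 < 0 → local maximum

Critical points: x = -sqrt(7)/3 ≈ -0.8819 (local minimum); x = sqrt(7)/3 ≈ 0.8819 (local maximum)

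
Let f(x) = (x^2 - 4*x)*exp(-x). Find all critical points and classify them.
f'(x) = (-x^2 + 6*x - 4)*exp(-x)

Solve f'(x) = 0:
  f'(x) = (-x^2 + 6*x - 4)·exp(-x) and exp(-x) > 0 for every x, so f'(x) = 0 ⇔ -x^2 + 6*x - 4 = 0.
  x^2 - 6*x + 4 = 0 has no rational roots; quadratic formula: x = (6 ± √20)/2.
  ⇒ x = 3 - sqrt(5) ≈ 0.7639, sqrt(5) + 3 ≈ 5.2361

f''(x) = (x^2 - 8*x + 10)*exp(-x)
Second-derivative test at each critical point:
  f''(0.7639) = 2.0833 > 0 → local minimum
  f''(5.2361) = -0.0238 < 0 → local maximum

Critical points: x = 3 - sqrt(5) ≈ 0.7639 (local minimum); x = sqrt(5) + 3 ≈ 5.2361 (local maximum)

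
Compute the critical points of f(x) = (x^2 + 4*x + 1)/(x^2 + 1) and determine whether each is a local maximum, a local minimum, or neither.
f'(x) = 4*(1 - x^2)/(x^4 + 2*x^2 + 1)

Solve f'(x) = 0:
  f'(x) = -4*(x - 1)*(x + 1)/(x^2 + 1)^2; the denominator is positive wherever f is defined, so f'(x) = 0 ⇔ 4 - 4*x^2 = 0.
  Factor: 4 - 4*x^2 = -4*(x - 1)*(x + 1) = 0.
  ⇒ x = -1, 1

f''(x) = 8*x*(x^2 - 3)/(x^6 + 3*x^4 + 3*x^2 + 1)
Second-derivative test at each critical point:
  f''(-1) = 2 > 0 → local minimum
  f''(1) = -2 < 0 → local maximum

Critical points: x = -1 (local minimum); x = 1 (local maximum)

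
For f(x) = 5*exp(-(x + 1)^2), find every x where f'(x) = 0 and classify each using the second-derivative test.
f'(x) = 10*(-x - 1)*exp(-(x + 1)^2)

Solve f'(x) = 0:
  f'(x) = (-10*x - 10)·exp(-(x + 1)^2) and exp(-(x + 1)^2) > 0 for every x, so f'(x) = 0 ⇔ -10*x - 10 = 0.
  Factor: -10*x - 10 = -10*(x + 1) = 0.
  ⇒ x = -1

f''(x) = 10*(2*(x + 1)^2 - 1)*exp(-(x + 1)^2)
Second-derivative test at each critical point:
  f''(-1) = -10 < 0 → local maximum

Critical points: x = -1 (local maximum)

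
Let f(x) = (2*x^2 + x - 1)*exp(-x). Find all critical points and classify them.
f'(x) = (-2*x^2 + 3*x + 2)*exp(-x)

Solve f'(x) = 0:
  f'(x) = (-2*x^2 + 3*x + 2)·exp(-x) and exp(-x) > 0 for every x, so f'(x) = 0 ⇔ -2*x^2 + 3*x + 2 = 0.
  Factor: -2*x^2 + 3*x + 2 = -(x - 2)*(2*x + 1) = 0.
  ⇒ x = -1/2, 2

f''(x) = (2*x^2 - 7*x + 1)*exp(-x)
Second-derivative test at each critical point:
  f''(-1/2) = 8.2436 > 0 → local minimum
  f''(2) = -0.6767 < 0 → local maximum

Critical points: x = -1/2 (local minimum); x = 2 (local maximum)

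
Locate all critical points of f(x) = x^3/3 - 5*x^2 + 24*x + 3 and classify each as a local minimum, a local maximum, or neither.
f'(x) = x^2 - 10*x + 24

Solve f'(x) = 0:
  Factor: x^2 - 10*x + 24 = (x - 6)*(x - 4) = 0.
  ⇒ x = 4, 6

f''(x) = 2*x - 10
Second-derivative test at each critical point:
  f''(4) = -2 < 0 → local maximum
  f''(6) = 2 > 0 → local minimum

Critical points: x = 4 (local maximum); x = 6 (local minimum)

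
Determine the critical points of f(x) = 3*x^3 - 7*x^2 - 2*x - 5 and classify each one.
f'(x) = 9*x^2 - 14*x - 2

Solve f'(x) = 0:
  9*x^2 - 14*x - 2 = 0 has no rational roots; quadratic formula: x = (14 ± √268)/18.
  ⇒ x = 7/9 - sqrt(67)/9 ≈ -0.1317, 7/9 + sqrt(67)/9 ≈ 1.6873

f''(x) = 18*x - 14
Second-derivative test at each critical point:
  f''(-0.1317) = -16.3707 < 0 → local maximum
  f''(1.6873) = 16.3707 > 0 → local minimum

Critical points: x = 7/9 - sqrt(67)/9 ≈ -0.1317 (local maximum); x = 7/9 + sqrt(67)/9 ≈ 1.6873 (local minimum)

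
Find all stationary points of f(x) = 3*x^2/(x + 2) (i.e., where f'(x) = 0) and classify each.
f'(x) = 3*x*(x + 4)/(x^2 + 4*x + 4)

Solve f'(x) = 0:
  f'(x) = 3*x*(x + 4)/(x + 2)^2; the denominator is positive wherever f is defined, so f'(x) = 0 ⇔ 3*x^2 + 12*x = 0.
  Factor: 3*x^2 + 12*x = 3*x*(x + 4) = 0.
  ⇒ x = -4, 0

f''(x) = 24/(x^3 + 6*x^2 + 12*x + 8)
Second-derivative test at each critical point:
  f''(-4) = -3 < 0 → local maximum
  f''(0) = 3 > 0 → local minimum

Critical points: x = -4 (local maximum); x = 0 (local minimum)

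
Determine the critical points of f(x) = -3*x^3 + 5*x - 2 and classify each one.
f'(x) = 5 - 9*x^2

Solve f'(x) = 0:
  9*x^2 - 5 = 0 has no rational roots; quadratic formula: x = (0 ± √180)/18.
  ⇒ x = -sqrt(5)/3 ≈ -0.7454, sqrt(5)/3 ≈ 0.7454

f''(x) = -18*x
Second-derivative test at each critical point:
  f''(-0.7454) = 13.4164 > 0 → local minimum
  f''(0.7454) = -13.4164 < 0 → local maximum

Critical points: x = -sqrt(5)/3 ≈ -0.7454 (local minimum); x = sqrt(5)/3 ≈ 0.7454 (local maximum)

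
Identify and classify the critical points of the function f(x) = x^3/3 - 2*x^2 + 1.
f'(x) = x*(x - 4)

Solve f'(x) = 0:
  Factor: x^2 - 4*x = x*(x - 4) = 0.
  ⇒ x = 0, 4

f''(x) = 2*x - 4
Second-derivative test at each critical point:
  f''(0) = -4 < 0 → local maximum
  f''(4) = 4 > 0 → local minimum

Critical points: x = 0 (local maximum); x = 4 (local minimum)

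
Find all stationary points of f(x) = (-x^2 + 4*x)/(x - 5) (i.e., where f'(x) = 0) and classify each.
f'(x) = (-x^2 + 10*x - 20)/(x^2 - 10*x + 25)

Solve f'(x) = 0:
  f'(x) = -(x^2 - 10*x + 20)/(x - 5)^2; the denominator is positive wherever f is defined, so f'(x) = 0 ⇔ -x^2 + 10*x - 20 = 0.
  x^2 - 10*x + 20 = 0 has no rational roots; quadratic formula: x = (10 ± √20)/2.
  ⇒ x = 5 - sqrt(5) ≈ 2.7639, sqrt(5) + 5 ≈ 7.2361

f''(x) = -10/(x^3 - 15*x^2 + 75*x - 125)
Second-derivative test at each critical point:
  f''(2.7639) = 0.8944 > 0 → local minimum
  f''(7.2361) = -0.8944 < 0 → local maximum

Critical points: x = 5 - sqrt(5) ≈ 2.7639 (local minimum); x = sqrt(5) + 5 ≈ 7.2361 (local maximum)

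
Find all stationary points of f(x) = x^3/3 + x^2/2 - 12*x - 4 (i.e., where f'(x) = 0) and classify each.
f'(x) = x^2 + x - 12

Solve f'(x) = 0:
  Factor: x^2 + x - 12 = (x - 3)*(x + 4) = 0.
  ⇒ x = -4, 3

f''(x) = 2*x + 1
Second-derivative test at each critical point:
  f''(-4) = -7 < 0 → local maximum
  f''(3) = 7 > 0 → local minimum

Critical points: x = -4 (local maximum); x = 3 (local minimum)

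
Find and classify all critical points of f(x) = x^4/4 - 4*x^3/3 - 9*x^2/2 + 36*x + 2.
f'(x) = x^3 - 4*x^2 - 9*x + 36

Solve f'(x) = 0:
  Factor: x^3 - 4*x^2 - 9*x + 36 = (x - 4)*(x - 3)*(x + 3) = 0.
  ⇒ x = -3, 3, 4

f''(x) = 3*x^2 - 8*x - 9
Second-derivative test at each critical point:
  f''(-3) = 42 > 0 → local minimum
  f''(3) = -6 < 0 → local maximum
  f''(4) = 7 > 0 → local minimum

Critical points: x = -3 (local minimum); x = 3 (local maximum); x = 4 (local minimum)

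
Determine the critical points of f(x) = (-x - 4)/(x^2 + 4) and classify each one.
f'(x) = (-x^2 + 2*x*(x + 4) - 4)/(x^2 + 4)^2

Solve f'(x) = 0:
  f'(x) = (x^2 + 8*x - 4)/(x^2 + 4)^2; the denominator is positive wherever f is defined, so f'(x) = 0 ⇔ x^2 + 8*x - 4 = 0.
  x^2 + 8*x - 4 = 0 has no rational roots; quadratic formula: x = (-8 ± √80)/2.
  ⇒ x = -2*sqrt(5) - 4 ≈ -8.4721, -4 + 2*sqrt(5) ≈ 0.4721

f''(x) = 2*(-4*x^2*(x + 4) + (3*x + 4)*(x^2 + 4))/(x^2 + 4)^3
Second-derivative test at each critical point:
  f''(-8.4721) = -0.0016 < 0 → local maximum
  f''(0.4721) = 0.5016 > 0 → local minimum

Critical points: x = -2*sqrt(5) - 4 ≈ -8.4721 (local maximum); x = -4 + 2*sqrt(5) ≈ 0.4721 (local minimum)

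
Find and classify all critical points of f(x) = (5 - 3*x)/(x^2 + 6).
f'(x) = (3*x^2 - 10*x - 18)/(x^4 + 12*x^2 + 36)

Solve f'(x) = 0:
  f'(x) = (3*x^2 - 10*x - 18)/(x^2 + 6)^2; the denominator is positive wherever f is defined, so f'(x) = 0 ⇔ 3*x^2 - 10*x - 18 = 0.
  3*x^2 - 10*x - 18 = 0 has no rational roots; quadratic formula: x = (10 ± √316)/6.
  ⇒ x = 5/3 - sqrt(79)/3 ≈ -1.2961, 5/3 + sqrt(79)/3 ≈ 4.6294

f''(x) = 2*(4*x^2*(5 - 3*x) + (9*x - 5)*(x^2 + 6))/(x^2 + 6)^3
Second-derivative test at each critical point:
  f''(-1.2961) = -0.3014 < 0 → local maximum
  f''(4.6294) = 0.0236 > 0 → local minimum

Critical points: x = 5/3 - sqrt(79)/3 ≈ -1.2961 (local maximum); x = 5/3 + sqrt(79)/3 ≈ 4.6294 (local minimum)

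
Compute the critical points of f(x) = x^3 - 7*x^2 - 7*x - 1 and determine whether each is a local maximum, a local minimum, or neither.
f'(x) = 3*x^2 - 14*x - 7

Solve f'(x) = 0:
  3*x^2 - 14*x - 7 = 0 has no rational roots; quadratic formula: x = (14 ± √280)/6.
  ⇒ x = 7/3 - sqrt(70)/3 ≈ -0.4555, 7/3 + sqrt(70)/3 ≈ 5.1222

f''(x) = 6*x - 14
Second-derivative test at each critical point:
  f''(-0.4555) = -16.7332 < 0 → local maximum
  f''(5.1222) = 16.7332 > 0 → local minimum

Critical points: x = 7/3 - sqrt(70)/3 ≈ -0.4555 (local maximum); x = 7/3 + sqrt(70)/3 ≈ 5.1222 (local minimum)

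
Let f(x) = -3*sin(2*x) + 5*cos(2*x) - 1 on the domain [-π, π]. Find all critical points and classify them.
f'(x) = -10*sin(2*x) - 6*cos(2*x)

Solve f'(x) = 0 on [-π, π]:
  f'(x) = 0 ⇔ -3*cos(2*x) = 5*sin(2*x) ⇔ tan(2*x) = -3/5, i.e. 2*x = arctan(-3/5) + nπ; keep the solutions lying in [-π, π].
  ⇒ x = -pi/2 - atan(3/5)/2 ≈ -1.8410, -atan(3/5)/2 ≈ -0.2702, -atan(3/5)/2 + pi/2 ≈ 1.3006, pi - atan(3/5)/2 ≈ 2.8714

f''(x) = 12*sin(2*x) - 20*cos(2*x)
Second-derivative test at each critical point:
  f''(-1.8410) = 23.3238 > 0 → local minimum
  f''(-0.2702) = -23.3238 < 0 → local maximum
  f''(1.3006) = 23.3238 > 0 → local minimum
  f''(2.8714) = -23.3238 < 0 → local maximum

Critical points: x = -pi/2 - atan(3/5)/2 ≈ -1.8410 (local minimum); x = -atan(3/5)/2 ≈ -0.2702 (local maximum); x = -atan(3/5)/2 + pi/2 ≈ 1.3006 (local minimum); x = pi - atan(3/5)/2 ≈ 2.8714 (local maximum)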